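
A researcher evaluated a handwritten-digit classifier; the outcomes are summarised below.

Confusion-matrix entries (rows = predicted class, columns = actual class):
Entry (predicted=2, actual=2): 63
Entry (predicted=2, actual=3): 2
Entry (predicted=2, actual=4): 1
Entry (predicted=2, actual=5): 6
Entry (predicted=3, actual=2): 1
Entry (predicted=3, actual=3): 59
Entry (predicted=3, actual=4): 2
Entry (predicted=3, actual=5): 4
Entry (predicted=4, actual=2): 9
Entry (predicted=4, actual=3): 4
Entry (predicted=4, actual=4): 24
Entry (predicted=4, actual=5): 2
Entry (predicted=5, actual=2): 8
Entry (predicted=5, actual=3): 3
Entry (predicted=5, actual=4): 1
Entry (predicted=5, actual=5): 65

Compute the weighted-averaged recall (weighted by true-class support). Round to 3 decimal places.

0.831

Per-class recall (TP/(TP+FN)):
  2: TP=63, FN=1+9+8=18 → 63/81 = 0.7778
  3: TP=59, FN=2+4+3=9 → 59/68 = 0.8676
  4: TP=24, FN=1+2+1=4 → 24/28 = 0.8571
  5: TP=65, FN=6+4+2=12 → 65/77 = 0.8442
Weighted-recall = Σ (supportᵢ/N)·recallᵢ with N=254: (81/254)·0.7778 + (68/254)·0.8676 + (28/254)·0.8571 + (77/254)·0.8442 = 0.831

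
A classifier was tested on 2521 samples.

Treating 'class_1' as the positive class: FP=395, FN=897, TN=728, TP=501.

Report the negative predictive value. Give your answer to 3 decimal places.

NPV = TN/(TN+FN) = 728/(728+897) = 0.448

0.448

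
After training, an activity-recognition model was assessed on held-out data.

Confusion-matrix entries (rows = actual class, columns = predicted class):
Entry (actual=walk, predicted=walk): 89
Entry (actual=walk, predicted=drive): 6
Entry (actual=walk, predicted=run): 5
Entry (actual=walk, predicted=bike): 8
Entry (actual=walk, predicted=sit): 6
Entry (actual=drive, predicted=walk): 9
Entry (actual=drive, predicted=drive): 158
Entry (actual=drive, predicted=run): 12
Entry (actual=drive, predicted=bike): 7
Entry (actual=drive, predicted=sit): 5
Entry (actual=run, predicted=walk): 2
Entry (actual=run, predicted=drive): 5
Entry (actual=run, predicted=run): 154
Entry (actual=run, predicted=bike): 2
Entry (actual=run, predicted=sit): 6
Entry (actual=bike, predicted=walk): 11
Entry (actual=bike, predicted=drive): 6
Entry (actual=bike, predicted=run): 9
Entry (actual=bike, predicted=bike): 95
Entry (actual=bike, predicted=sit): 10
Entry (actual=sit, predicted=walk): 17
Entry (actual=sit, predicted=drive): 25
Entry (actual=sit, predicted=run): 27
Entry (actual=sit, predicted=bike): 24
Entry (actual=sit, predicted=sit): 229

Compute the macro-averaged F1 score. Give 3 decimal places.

Per-class F1 score (2·TP/(2·TP+FP+FN)):
  walk: TP=89, FP=9+2+11+17=39, FN=6+5+8+6=25 → 178/242 = 0.7355
  drive: TP=158, FP=6+5+6+25=42, FN=9+12+7+5=33 → 316/391 = 0.8082
  run: TP=154, FP=5+12+9+27=53, FN=2+5+2+6=15 → 308/376 = 0.8191
  bike: TP=95, FP=8+7+2+24=41, FN=11+6+9+10=36 → 190/267 = 0.7116
  sit: TP=229, FP=6+5+6+10=27, FN=17+25+27+24=93 → 458/578 = 0.7924
Macro-F1 score = mean = (0.7355 + 0.8082 + 0.8191 + 0.7116 + 0.7924) / 5 = 0.773

0.773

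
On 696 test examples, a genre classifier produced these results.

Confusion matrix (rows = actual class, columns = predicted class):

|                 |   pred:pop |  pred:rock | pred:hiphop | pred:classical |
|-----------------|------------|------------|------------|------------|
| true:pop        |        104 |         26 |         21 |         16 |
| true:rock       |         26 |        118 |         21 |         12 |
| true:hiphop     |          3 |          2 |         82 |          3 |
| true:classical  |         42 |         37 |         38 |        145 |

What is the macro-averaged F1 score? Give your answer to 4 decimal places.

0.6442

Per-class F1 score (2·TP/(2·TP+FP+FN)):
  pop: TP=104, FP=26+3+42=71, FN=26+21+16=63 → 208/342 = 0.60819
  rock: TP=118, FP=26+2+37=65, FN=26+21+12=59 → 236/360 = 0.65556
  hiphop: TP=82, FP=21+21+38=80, FN=3+2+3=8 → 164/252 = 0.65079
  classical: TP=145, FP=16+12+3=31, FN=42+37+38=117 → 290/438 = 0.66210
Macro-F1 score = mean = (0.60819 + 0.65556 + 0.65079 + 0.66210) / 4 = 0.6442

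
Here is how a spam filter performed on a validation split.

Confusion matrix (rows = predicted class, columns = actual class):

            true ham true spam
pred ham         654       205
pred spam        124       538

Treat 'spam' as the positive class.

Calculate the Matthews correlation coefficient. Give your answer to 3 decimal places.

MCC = (TP·TN − FP·FN) / √((TP+FP)(TP+FN)(TN+FP)(TN+FN))
Numerator = 538·654 − 124·205 = 326432
Denominator = √(662·743·778·859) = √328715031532 = 573336.7523
MCC = 326432 / 573336.7523 = 0.569

0.569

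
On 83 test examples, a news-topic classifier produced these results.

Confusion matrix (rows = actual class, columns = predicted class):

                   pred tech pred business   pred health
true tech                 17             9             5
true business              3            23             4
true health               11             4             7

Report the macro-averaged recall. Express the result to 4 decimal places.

0.5444

Per-class recall (TP/(TP+FN)):
  tech: TP=17, FN=9+5=14 → 17/31 = 0.54839
  business: TP=23, FN=3+4=7 → 23/30 = 0.76667
  health: TP=7, FN=11+4=15 → 7/22 = 0.31818
Macro-recall = mean = (0.54839 + 0.76667 + 0.31818) / 3 = 0.5444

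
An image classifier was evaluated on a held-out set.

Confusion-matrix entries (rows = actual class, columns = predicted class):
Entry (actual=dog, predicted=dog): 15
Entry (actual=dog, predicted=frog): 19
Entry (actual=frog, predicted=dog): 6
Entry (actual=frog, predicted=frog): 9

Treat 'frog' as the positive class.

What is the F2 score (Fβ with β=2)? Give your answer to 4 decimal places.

0.5114

Fβ = (1+β²)·TP / ((1+β²)·TP + β²·FN + FP), with β²=4
= 5·9 / (5·9 + 4·6 + 19) = 0.5114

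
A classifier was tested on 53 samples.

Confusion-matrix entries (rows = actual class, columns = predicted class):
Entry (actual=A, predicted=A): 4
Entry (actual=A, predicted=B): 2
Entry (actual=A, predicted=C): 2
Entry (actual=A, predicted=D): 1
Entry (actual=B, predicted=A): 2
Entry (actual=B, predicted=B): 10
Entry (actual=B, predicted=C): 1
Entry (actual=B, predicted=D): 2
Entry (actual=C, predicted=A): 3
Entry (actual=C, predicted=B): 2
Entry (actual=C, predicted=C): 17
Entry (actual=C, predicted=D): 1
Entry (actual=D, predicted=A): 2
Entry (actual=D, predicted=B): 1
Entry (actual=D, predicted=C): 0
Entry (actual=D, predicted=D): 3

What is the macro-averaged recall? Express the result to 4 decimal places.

0.5876

Per-class recall (TP/(TP+FN)):
  A: TP=4, FN=2+2+1=5 → 4/9 = 0.44444
  B: TP=10, FN=2+1+2=5 → 10/15 = 0.66667
  C: TP=17, FN=3+2+1=6 → 17/23 = 0.73913
  D: TP=3, FN=2+1+0=3 → 3/6 = 0.50000
Macro-recall = mean = (0.44444 + 0.66667 + 0.73913 + 0.50000) / 4 = 0.5876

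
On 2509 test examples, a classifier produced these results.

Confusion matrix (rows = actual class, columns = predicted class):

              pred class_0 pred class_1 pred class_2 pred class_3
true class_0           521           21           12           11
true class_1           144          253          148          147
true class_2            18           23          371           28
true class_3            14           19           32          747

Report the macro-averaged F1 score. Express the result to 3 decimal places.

0.731

Per-class F1 score (2·TP/(2·TP+FP+FN)):
  class_0: TP=521, FP=144+18+14=176, FN=21+12+11=44 → 1042/1262 = 0.8257
  class_1: TP=253, FP=21+23+19=63, FN=144+148+147=439 → 506/1008 = 0.5020
  class_2: TP=371, FP=12+148+32=192, FN=18+23+28=69 → 742/1003 = 0.7398
  class_3: TP=747, FP=11+147+28=186, FN=14+19+32=65 → 1494/1745 = 0.8562
Macro-F1 score = mean = (0.8257 + 0.5020 + 0.7398 + 0.8562) / 4 = 0.731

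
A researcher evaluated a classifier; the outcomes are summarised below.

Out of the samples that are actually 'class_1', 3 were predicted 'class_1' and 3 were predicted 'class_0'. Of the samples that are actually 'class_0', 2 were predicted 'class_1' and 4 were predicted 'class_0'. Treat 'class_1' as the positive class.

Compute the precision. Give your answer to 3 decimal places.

Precision = TP/(TP+FP) = 3/(3+2) = 3/5 = 0.600

0.600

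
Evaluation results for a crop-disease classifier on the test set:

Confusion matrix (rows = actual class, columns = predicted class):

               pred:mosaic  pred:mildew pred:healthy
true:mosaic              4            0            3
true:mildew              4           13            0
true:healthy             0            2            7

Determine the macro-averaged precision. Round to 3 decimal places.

0.689

Per-class precision (TP/(TP+FP)):
  mosaic: TP=4, FP=4+0=4 → 4/8 = 0.5000
  mildew: TP=13, FP=0+2=2 → 13/15 = 0.8667
  healthy: TP=7, FP=3+0=3 → 7/10 = 0.7000
Macro-precision = mean = (0.5000 + 0.8667 + 0.7000) / 3 = 0.689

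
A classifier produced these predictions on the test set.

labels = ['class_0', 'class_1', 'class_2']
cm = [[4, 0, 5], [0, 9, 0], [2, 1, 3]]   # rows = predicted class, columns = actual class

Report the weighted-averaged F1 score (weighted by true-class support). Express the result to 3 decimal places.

Per-class F1 score (2·TP/(2·TP+FP+FN)):
  class_0: TP=4, FP=0+5=5, FN=0+2=2 → 8/15 = 0.5333
  class_1: TP=9, FP=0+0=0, FN=0+1=1 → 18/19 = 0.9474
  class_2: TP=3, FP=2+1=3, FN=5+0=5 → 6/14 = 0.4286
Weighted-F1 score = Σ (supportᵢ/N)·F1 scoreᵢ with N=24: (6/24)·0.5333 + (10/24)·0.9474 + (8/24)·0.4286 = 0.671

0.671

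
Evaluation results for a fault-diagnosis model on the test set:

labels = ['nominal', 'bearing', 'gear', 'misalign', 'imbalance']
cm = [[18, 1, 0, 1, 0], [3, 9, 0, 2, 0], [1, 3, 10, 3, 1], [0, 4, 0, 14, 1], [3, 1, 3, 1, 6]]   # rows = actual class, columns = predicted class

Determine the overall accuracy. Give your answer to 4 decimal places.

0.6706

Accuracy = trace / total = (18+9+10+14+6=57) / 85 = 57/85 = 0.6706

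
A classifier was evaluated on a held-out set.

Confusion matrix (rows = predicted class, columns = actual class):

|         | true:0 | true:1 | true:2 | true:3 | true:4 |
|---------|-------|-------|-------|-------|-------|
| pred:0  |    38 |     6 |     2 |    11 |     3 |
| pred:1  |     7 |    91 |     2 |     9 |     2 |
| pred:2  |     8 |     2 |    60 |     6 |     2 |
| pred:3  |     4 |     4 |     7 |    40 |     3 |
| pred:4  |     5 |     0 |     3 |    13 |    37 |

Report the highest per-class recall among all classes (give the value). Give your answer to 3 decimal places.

Per-class recall (TP/(TP+FN)):
  0: TP=38, FN=7+8+4+5=24 → 38/62 = 0.6129
  1: TP=91, FN=6+2+4+0=12 → 91/103 = 0.8835
  2: TP=60, FN=2+2+7+3=14 → 60/74 = 0.8108
  3: TP=40, FN=11+9+6+13=39 → 40/79 = 0.5063
  4: TP=37, FN=3+2+2+3=10 → 37/47 = 0.7872
Highest is class '1' with recall = 0.883.

0.883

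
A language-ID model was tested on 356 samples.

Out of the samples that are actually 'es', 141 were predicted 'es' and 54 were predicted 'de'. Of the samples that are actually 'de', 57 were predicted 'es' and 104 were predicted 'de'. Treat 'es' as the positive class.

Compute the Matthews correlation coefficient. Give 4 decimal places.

0.3697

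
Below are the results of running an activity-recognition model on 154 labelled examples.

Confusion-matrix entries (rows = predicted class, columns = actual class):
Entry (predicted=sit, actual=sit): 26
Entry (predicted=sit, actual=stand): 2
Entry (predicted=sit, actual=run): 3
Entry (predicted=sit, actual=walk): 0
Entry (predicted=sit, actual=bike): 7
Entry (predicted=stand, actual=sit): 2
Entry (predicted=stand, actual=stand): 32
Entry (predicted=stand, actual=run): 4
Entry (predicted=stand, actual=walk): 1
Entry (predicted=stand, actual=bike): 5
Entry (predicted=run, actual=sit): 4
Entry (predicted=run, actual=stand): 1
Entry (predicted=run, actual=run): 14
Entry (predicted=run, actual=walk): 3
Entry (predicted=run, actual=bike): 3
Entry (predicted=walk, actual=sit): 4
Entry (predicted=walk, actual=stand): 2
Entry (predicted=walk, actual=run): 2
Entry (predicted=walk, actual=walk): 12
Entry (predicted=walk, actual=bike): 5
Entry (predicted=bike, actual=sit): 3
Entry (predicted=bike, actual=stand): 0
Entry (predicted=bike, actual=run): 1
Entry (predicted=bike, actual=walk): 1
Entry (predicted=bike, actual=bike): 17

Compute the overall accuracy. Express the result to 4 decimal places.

Accuracy = trace / total = (26+32+14+12+17=101) / 154 = 101/154 = 0.6558

0.6558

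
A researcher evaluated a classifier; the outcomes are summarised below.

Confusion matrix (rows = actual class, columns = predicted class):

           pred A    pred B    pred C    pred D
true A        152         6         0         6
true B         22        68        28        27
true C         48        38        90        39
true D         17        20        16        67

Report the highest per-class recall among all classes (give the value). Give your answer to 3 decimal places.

Per-class recall (TP/(TP+FN)):
  A: TP=152, FN=6+0+6=12 → 152/164 = 0.9268
  B: TP=68, FN=22+28+27=77 → 68/145 = 0.4690
  C: TP=90, FN=48+38+39=125 → 90/215 = 0.4186
  D: TP=67, FN=17+20+16=53 → 67/120 = 0.5583
Highest is class 'A' with recall = 0.927.

0.927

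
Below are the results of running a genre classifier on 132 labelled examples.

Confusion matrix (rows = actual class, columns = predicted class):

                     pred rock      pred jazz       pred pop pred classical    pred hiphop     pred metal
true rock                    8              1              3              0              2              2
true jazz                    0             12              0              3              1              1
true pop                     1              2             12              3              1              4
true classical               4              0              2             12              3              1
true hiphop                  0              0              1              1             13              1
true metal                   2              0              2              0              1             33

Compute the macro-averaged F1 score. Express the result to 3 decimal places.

0.656

Per-class F1 score (2·TP/(2·TP+FP+FN)):
  rock: TP=8, FP=0+1+4+0+2=7, FN=1+3+0+2+2=8 → 16/31 = 0.5161
  jazz: TP=12, FP=1+2+0+0+0=3, FN=0+0+3+1+1=5 → 24/32 = 0.7500
  pop: TP=12, FP=3+0+2+1+2=8, FN=1+2+3+1+4=11 → 24/43 = 0.5581
  classical: TP=12, FP=0+3+3+1+0=7, FN=4+0+2+3+1=10 → 24/41 = 0.5854
  hiphop: TP=13, FP=2+1+1+3+1=8, FN=0+0+1+1+1=3 → 26/37 = 0.7027
  metal: TP=33, FP=2+1+4+1+1=9, FN=2+0+2+0+1=5 → 66/80 = 0.8250
Macro-F1 score = mean = (0.5161 + 0.7500 + 0.5581 + 0.5854 + 0.7027 + 0.8250) / 6 = 0.656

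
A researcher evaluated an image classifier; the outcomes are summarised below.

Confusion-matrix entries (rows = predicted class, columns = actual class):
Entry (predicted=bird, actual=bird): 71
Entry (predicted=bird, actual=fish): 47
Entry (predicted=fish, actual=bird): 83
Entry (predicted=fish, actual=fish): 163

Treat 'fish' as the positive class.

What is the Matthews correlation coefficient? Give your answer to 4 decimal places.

0.2504

MCC = (TP·TN − FP·FN) / √((TP+FP)(TP+FN)(TN+FP)(TN+FN))
Numerator = 163·71 − 83·47 = 7672
Denominator = √(246·210·154·118) = √938765520 = 30639.2807
MCC = 7672 / 30639.2807 = 0.2504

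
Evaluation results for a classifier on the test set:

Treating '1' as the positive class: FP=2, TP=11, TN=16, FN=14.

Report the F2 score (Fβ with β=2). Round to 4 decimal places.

0.4867

Fβ = (1+β²)·TP / ((1+β²)·TP + β²·FN + FP), with β²=4
= 5·11 / (5·11 + 4·14 + 2) = 0.4867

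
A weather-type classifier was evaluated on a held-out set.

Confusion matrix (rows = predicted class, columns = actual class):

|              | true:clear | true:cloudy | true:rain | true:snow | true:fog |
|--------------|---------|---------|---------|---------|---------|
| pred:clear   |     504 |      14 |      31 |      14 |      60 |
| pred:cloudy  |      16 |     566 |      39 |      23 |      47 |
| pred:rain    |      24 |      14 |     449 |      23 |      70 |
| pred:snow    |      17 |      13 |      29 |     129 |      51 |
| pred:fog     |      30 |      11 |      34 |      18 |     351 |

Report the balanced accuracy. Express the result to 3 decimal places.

0.754

Balanced accuracy = mean of per-class recall.
  clear: recall = 504/591 = 0.8528
  cloudy: recall = 566/618 = 0.9159
  rain: recall = 449/582 = 0.7715
  snow: recall = 129/207 = 0.6232
  fog: recall = 351/579 = 0.6062
Mean = (0.8528 + 0.9159 + 0.7715 + 0.6232 + 0.6062) / 5 = 0.754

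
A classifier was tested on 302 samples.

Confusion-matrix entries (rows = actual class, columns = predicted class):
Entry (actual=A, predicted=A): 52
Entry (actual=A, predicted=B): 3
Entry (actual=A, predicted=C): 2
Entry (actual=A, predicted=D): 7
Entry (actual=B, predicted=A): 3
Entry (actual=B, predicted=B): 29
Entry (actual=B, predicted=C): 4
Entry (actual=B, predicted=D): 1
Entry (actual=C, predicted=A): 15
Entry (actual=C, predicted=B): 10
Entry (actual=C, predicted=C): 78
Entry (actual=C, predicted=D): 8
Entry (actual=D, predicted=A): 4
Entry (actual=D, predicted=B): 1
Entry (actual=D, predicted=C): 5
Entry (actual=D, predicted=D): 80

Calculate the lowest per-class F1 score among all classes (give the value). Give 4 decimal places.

0.7250

Per-class F1 score (2·TP/(2·TP+FP+FN)):
  A: TP=52, FP=3+15+4=22, FN=3+2+7=12 → 104/138 = 0.75362
  B: TP=29, FP=3+10+1=14, FN=3+4+1=8 → 58/80 = 0.72500
  C: TP=78, FP=2+4+5=11, FN=15+10+8=33 → 156/200 = 0.78000
  D: TP=80, FP=7+1+8=16, FN=4+1+5=10 → 160/186 = 0.86022
Lowest is class 'B' with F1 score = 0.7250.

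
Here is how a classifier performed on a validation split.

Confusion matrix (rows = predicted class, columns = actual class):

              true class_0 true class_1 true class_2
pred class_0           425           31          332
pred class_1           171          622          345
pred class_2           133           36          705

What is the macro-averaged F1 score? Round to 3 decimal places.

0.622

Per-class F1 score (2·TP/(2·TP+FP+FN)):
  class_0: TP=425, FP=31+332=363, FN=171+133=304 → 850/1517 = 0.5603
  class_1: TP=622, FP=171+345=516, FN=31+36=67 → 1244/1827 = 0.6809
  class_2: TP=705, FP=133+36=169, FN=332+345=677 → 1410/2256 = 0.6250
Macro-F1 score = mean = (0.5603 + 0.6809 + 0.6250) / 3 = 0.622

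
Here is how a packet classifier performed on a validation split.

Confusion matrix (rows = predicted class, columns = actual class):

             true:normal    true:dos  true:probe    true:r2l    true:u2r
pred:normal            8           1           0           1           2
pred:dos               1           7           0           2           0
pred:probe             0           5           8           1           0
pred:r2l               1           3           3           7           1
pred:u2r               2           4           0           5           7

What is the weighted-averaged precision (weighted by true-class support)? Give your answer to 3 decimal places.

0.575

Per-class precision (TP/(TP+FP)):
  normal: TP=8, FP=1+0+1+2=4 → 8/12 = 0.6667
  dos: TP=7, FP=1+0+2+0=3 → 7/10 = 0.7000
  probe: TP=8, FP=0+5+1+0=6 → 8/14 = 0.5714
  r2l: TP=7, FP=1+3+3+1=8 → 7/15 = 0.4667
  u2r: TP=7, FP=2+4+0+5=11 → 7/18 = 0.3889
Weighted-precision = Σ (supportᵢ/N)·precisionᵢ with N=69: (12/69)·0.6667 + (20/69)·0.7000 + (11/69)·0.5714 + (16/69)·0.4667 + (10/69)·0.3889 = 0.575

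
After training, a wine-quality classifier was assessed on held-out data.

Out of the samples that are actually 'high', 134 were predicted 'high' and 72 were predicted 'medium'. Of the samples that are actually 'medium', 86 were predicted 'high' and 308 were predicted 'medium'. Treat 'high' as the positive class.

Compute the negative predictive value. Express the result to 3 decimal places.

NPV = TN/(TN+FN) = 308/(308+72) = 0.811

0.811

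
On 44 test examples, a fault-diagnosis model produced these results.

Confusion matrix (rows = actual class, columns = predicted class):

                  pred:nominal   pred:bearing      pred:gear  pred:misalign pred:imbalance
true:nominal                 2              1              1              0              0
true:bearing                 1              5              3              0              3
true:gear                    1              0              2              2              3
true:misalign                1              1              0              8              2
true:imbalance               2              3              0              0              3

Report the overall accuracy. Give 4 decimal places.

0.4545

Accuracy = trace / total = (2+5+2+8+3=20) / 44 = 20/44 = 0.4545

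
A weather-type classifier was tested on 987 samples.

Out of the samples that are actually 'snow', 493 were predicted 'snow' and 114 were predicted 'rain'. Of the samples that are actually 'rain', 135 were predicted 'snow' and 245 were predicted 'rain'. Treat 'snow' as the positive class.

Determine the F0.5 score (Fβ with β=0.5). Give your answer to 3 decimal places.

Fβ = (1+β²)·TP / ((1+β²)·TP + β²·FN + FP), with β²=1/4
= 1.25·493 / (1.25·493 + 0.25·114 + 135) = 0.790

0.790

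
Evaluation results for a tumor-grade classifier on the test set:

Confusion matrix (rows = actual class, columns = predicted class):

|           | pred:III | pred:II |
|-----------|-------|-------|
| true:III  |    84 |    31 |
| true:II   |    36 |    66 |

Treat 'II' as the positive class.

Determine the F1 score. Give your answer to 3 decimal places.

0.663

Precision = TP/(TP+FP) = 66/97 = 0.6804
Recall = TP/(TP+FN) = 66/102 = 0.6471
F1 = 2·TP/(2·TP+FP+FN) = 132/199 = 0.663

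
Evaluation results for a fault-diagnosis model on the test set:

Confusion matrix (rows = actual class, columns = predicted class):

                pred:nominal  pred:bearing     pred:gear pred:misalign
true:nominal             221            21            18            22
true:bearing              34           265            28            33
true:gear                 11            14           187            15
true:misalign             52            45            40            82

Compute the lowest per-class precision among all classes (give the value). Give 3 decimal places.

Per-class precision (TP/(TP+FP)):
  nominal: TP=221, FP=34+11+52=97 → 221/318 = 0.6950
  bearing: TP=265, FP=21+14+45=80 → 265/345 = 0.7681
  gear: TP=187, FP=18+28+40=86 → 187/273 = 0.6850
  misalign: TP=82, FP=22+33+15=70 → 82/152 = 0.5395
Lowest is class 'misalign' with precision = 0.539.

0.539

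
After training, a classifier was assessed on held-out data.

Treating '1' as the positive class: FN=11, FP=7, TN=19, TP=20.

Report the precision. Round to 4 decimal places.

0.7407

Precision = TP/(TP+FP) = 20/(20+7) = 20/27 = 0.7407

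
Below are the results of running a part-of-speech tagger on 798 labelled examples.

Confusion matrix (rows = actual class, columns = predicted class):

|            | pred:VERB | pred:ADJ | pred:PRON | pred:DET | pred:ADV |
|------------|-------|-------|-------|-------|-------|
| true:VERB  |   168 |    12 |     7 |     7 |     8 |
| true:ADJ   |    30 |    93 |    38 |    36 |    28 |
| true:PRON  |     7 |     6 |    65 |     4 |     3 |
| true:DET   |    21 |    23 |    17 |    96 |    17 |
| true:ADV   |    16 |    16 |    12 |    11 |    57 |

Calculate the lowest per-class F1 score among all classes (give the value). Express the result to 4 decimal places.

0.4960

Per-class F1 score (2·TP/(2·TP+FP+FN)):
  VERB: TP=168, FP=30+7+21+16=74, FN=12+7+7+8=34 → 336/444 = 0.75676
  ADJ: TP=93, FP=12+6+23+16=57, FN=30+38+36+28=132 → 186/375 = 0.49600
  PRON: TP=65, FP=7+38+17+12=74, FN=7+6+4+3=20 → 130/224 = 0.58036
  DET: TP=96, FP=7+36+4+11=58, FN=21+23+17+17=78 → 192/328 = 0.58537
  ADV: TP=57, FP=8+28+3+17=56, FN=16+16+12+11=55 → 114/225 = 0.50667
Lowest is class 'ADJ' with F1 score = 0.4960.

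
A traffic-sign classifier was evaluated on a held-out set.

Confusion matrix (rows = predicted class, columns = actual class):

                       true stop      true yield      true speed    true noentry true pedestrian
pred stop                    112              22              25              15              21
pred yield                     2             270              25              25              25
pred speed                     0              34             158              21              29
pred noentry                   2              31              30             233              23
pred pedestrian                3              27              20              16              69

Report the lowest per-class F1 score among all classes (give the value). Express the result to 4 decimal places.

Per-class F1 score (2·TP/(2·TP+FP+FN)):
  stop: TP=112, FP=22+25+15+21=83, FN=2+0+2+3=7 → 224/314 = 0.71338
  yield: TP=270, FP=2+25+25+25=77, FN=22+34+31+27=114 → 540/731 = 0.73871
  speed: TP=158, FP=0+34+21+29=84, FN=25+25+30+20=100 → 316/500 = 0.63200
  noentry: TP=233, FP=2+31+30+23=86, FN=15+25+21+16=77 → 466/629 = 0.74086
  pedestrian: TP=69, FP=3+27+20+16=66, FN=21+25+29+23=98 → 138/302 = 0.45695
Lowest is class 'pedestrian' with F1 score = 0.4570.

0.4570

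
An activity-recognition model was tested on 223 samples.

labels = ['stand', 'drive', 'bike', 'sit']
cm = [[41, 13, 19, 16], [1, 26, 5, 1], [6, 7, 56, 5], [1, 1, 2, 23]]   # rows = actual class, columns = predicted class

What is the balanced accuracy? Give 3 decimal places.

Balanced accuracy = mean of per-class recall.
  stand: recall = 41/89 = 0.4607
  drive: recall = 26/33 = 0.7879
  bike: recall = 56/74 = 0.7568
  sit: recall = 23/27 = 0.8519
Mean = (0.4607 + 0.7879 + 0.7568 + 0.8519) / 4 = 0.714

0.714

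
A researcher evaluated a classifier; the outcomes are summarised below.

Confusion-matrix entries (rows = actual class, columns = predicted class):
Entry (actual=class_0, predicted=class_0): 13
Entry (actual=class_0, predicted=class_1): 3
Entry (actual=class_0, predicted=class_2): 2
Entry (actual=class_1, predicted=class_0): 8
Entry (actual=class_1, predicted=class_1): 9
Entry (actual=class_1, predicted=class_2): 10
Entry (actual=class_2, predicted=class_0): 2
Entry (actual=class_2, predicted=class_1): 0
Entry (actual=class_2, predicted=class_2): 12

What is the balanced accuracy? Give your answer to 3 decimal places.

0.638

Balanced accuracy = mean of per-class recall.
  class_0: recall = 13/18 = 0.7222
  class_1: recall = 9/27 = 0.3333
  class_2: recall = 12/14 = 0.8571
Mean = (0.7222 + 0.3333 + 0.8571) / 3 = 0.638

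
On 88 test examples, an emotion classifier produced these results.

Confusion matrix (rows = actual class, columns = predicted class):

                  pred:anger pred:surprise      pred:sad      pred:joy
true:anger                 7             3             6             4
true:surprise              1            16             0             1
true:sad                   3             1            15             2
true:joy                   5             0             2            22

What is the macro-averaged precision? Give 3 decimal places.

0.662

Per-class precision (TP/(TP+FP)):
  anger: TP=7, FP=1+3+5=9 → 7/16 = 0.4375
  surprise: TP=16, FP=3+1+0=4 → 16/20 = 0.8000
  sad: TP=15, FP=6+0+2=8 → 15/23 = 0.6522
  joy: TP=22, FP=4+1+2=7 → 22/29 = 0.7586
Macro-precision = mean = (0.4375 + 0.8000 + 0.6522 + 0.7586) / 4 = 0.662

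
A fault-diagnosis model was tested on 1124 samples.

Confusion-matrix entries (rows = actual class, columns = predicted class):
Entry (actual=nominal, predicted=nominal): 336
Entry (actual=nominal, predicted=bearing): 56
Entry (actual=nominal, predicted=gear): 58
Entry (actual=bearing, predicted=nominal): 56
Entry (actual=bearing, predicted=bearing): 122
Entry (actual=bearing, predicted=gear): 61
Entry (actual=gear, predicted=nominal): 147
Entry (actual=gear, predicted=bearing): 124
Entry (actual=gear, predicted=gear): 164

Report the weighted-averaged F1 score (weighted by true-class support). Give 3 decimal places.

Per-class F1 score (2·TP/(2·TP+FP+FN)):
  nominal: TP=336, FP=56+147=203, FN=56+58=114 → 672/989 = 0.6795
  bearing: TP=122, FP=56+124=180, FN=56+61=117 → 244/541 = 0.4510
  gear: TP=164, FP=58+61=119, FN=147+124=271 → 328/718 = 0.4568
Weighted-F1 score = Σ (supportᵢ/N)·F1 scoreᵢ with N=1124: (450/1124)·0.6795 + (239/1124)·0.4510 + (435/1124)·0.4568 = 0.545

0.545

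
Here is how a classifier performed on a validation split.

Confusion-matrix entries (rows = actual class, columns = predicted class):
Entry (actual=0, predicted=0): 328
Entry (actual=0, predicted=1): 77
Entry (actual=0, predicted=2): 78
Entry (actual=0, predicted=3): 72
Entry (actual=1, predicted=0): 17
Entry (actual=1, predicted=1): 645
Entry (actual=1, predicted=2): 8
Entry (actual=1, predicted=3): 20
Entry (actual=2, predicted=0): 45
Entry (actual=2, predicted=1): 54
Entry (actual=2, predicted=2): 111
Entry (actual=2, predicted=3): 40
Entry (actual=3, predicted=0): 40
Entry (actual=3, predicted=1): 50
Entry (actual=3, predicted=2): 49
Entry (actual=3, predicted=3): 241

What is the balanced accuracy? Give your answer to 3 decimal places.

0.651

Balanced accuracy = mean of per-class recall.
  0: recall = 328/555 = 0.5910
  1: recall = 645/690 = 0.9348
  2: recall = 111/250 = 0.4440
  3: recall = 241/380 = 0.6342
Mean = (0.5910 + 0.9348 + 0.4440 + 0.6342) / 4 = 0.651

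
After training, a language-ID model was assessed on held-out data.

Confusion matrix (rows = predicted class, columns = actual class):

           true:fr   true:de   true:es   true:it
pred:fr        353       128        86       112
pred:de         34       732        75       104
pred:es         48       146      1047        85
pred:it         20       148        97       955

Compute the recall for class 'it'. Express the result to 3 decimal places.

0.760

Treat 'it' as positive and all other classes as negative.
recall = TP/(TP+FN).
it: TP=955, FN=112+104+85=301 → 955/1256 = 0.7604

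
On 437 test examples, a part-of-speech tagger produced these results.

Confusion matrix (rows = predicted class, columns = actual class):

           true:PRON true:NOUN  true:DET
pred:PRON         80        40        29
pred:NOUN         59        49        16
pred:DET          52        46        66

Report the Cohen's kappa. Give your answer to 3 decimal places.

Observed agreement pₒ = trace/N = 195/437 = 0.4462
Expected agreement pₑ = Σ (rowᵢ·colᵢ)/N² = (191·149 + 135·124 + 111·164)/437² = 0.3320
κ = (pₒ − pₑ)/(1 − pₑ) = (0.4462 − 0.3320)/(1 − 0.3320) = 0.171

0.171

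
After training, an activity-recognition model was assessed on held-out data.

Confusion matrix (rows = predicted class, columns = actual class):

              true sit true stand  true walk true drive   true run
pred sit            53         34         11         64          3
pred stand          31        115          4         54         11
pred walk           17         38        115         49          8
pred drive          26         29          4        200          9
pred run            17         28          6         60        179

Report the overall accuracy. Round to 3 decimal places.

Accuracy = trace / total = (53+115+115+200+179=662) / 1165 = 662/1165 = 0.568

0.568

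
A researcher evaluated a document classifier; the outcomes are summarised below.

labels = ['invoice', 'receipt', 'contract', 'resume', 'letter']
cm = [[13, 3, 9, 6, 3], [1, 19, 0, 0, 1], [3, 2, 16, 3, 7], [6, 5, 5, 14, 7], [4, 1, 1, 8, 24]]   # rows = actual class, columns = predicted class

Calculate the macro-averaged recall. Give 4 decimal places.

0.5626

Per-class recall (TP/(TP+FN)):
  invoice: TP=13, FN=3+9+6+3=21 → 13/34 = 0.38235
  receipt: TP=19, FN=1+0+0+1=2 → 19/21 = 0.90476
  contract: TP=16, FN=3+2+3+7=15 → 16/31 = 0.51613
  resume: TP=14, FN=6+5+5+7=23 → 14/37 = 0.37838
  letter: TP=24, FN=4+1+1+8=14 → 24/38 = 0.63158
Macro-recall = mean = (0.38235 + 0.90476 + 0.51613 + 0.37838 + 0.63158) / 5 = 0.5626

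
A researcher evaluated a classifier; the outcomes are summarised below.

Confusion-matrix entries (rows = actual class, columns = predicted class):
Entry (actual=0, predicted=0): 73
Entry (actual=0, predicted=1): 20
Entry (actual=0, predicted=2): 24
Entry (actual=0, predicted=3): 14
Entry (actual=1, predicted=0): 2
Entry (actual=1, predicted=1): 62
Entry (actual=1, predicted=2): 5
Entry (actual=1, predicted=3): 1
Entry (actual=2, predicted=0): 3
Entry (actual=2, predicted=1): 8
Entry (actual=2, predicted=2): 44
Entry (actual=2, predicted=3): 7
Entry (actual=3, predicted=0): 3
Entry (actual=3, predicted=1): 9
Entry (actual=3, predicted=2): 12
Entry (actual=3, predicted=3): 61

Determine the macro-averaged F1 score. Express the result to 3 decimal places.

Per-class F1 score (2·TP/(2·TP+FP+FN)):
  0: TP=73, FP=2+3+3=8, FN=20+24+14=58 → 146/212 = 0.6887
  1: TP=62, FP=20+8+9=37, FN=2+5+1=8 → 124/169 = 0.7337
  2: TP=44, FP=24+5+12=41, FN=3+8+7=18 → 88/147 = 0.5986
  3: TP=61, FP=14+1+7=22, FN=3+9+12=24 → 122/168 = 0.7262
Macro-F1 score = mean = (0.6887 + 0.7337 + 0.5986 + 0.7262) / 4 = 0.687

0.687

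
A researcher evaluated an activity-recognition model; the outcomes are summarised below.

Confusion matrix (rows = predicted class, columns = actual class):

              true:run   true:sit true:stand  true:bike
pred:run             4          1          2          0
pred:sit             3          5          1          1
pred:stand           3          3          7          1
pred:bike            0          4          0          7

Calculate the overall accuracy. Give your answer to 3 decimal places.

0.548

Accuracy = trace / total = (4+5+7+7=23) / 42 = 23/42 = 0.548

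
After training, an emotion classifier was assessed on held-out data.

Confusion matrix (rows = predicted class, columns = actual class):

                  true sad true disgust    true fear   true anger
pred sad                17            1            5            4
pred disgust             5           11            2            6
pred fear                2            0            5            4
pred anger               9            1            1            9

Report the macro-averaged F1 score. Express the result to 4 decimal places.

0.4991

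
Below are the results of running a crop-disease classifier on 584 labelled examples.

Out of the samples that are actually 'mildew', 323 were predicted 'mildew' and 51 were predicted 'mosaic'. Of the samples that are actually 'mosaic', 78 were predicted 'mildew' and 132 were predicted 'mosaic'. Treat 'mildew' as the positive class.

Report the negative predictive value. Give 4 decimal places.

NPV = TN/(TN+FN) = 132/(132+51) = 0.7213

0.7213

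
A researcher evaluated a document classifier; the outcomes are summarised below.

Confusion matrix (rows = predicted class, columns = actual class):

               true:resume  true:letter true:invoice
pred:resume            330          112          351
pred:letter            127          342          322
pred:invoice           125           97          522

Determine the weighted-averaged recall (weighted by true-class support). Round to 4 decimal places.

Per-class recall (TP/(TP+FN)):
  resume: TP=330, FN=127+125=252 → 330/582 = 0.56701
  letter: TP=342, FN=112+97=209 → 342/551 = 0.62069
  invoice: TP=522, FN=351+322=673 → 522/1195 = 0.43682
Weighted-recall = Σ (supportᵢ/N)·recallᵢ with N=2328: (582/2328)·0.56701 + (551/2328)·0.62069 + (1195/2328)·0.43682 = 0.5129

0.5129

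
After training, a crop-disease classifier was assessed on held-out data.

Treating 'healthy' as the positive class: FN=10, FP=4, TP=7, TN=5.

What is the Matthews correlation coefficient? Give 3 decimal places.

-0.031

MCC = (TP·TN − FP·FN) / √((TP+FP)(TP+FN)(TN+FP)(TN+FN))
Numerator = 7·5 − 4·10 = -5
Denominator = √(11·17·9·15) = √25245 = 158.8868
MCC = -5 / 158.8868 = -0.031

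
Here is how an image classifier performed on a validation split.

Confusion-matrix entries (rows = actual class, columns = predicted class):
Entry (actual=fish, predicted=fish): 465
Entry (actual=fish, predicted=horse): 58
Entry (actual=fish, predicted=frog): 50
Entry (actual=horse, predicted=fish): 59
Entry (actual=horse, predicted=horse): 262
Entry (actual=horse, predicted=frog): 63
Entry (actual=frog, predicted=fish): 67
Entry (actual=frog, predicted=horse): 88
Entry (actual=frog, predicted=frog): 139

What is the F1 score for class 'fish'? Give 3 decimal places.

0.799

Treat 'fish' as positive and all other classes as negative.
F1 score = 2·TP/(2·TP+FP+FN).
fish: TP=465, FP=59+67=126, FN=58+50=108 → 930/1164 = 0.7990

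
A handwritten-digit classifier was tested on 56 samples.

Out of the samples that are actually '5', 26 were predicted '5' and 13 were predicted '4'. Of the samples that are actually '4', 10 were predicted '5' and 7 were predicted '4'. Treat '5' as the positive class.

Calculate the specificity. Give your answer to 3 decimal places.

Specificity = TN/(TN+FP) = 7/(7+10) = 0.412

0.412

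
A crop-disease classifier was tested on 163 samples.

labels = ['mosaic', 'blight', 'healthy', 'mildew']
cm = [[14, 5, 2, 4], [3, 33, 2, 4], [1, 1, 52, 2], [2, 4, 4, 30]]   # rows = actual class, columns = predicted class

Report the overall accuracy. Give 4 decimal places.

Accuracy = trace / total = (14+33+52+30=129) / 163 = 129/163 = 0.7914

0.7914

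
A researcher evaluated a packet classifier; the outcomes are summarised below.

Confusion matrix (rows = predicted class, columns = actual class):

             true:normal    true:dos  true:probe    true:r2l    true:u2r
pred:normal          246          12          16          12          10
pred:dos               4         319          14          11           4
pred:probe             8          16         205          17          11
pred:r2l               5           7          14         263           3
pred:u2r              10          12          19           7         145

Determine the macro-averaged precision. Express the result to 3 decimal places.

0.837

Per-class precision (TP/(TP+FP)):
  normal: TP=246, FP=12+16+12+10=50 → 246/296 = 0.8311
  dos: TP=319, FP=4+14+11+4=33 → 319/352 = 0.9063
  probe: TP=205, FP=8+16+17+11=52 → 205/257 = 0.7977
  r2l: TP=263, FP=5+7+14+3=29 → 263/292 = 0.9007
  u2r: TP=145, FP=10+12+19+7=48 → 145/193 = 0.7513
Macro-precision = mean = (0.8311 + 0.9063 + 0.7977 + 0.9007 + 0.7513) / 5 = 0.837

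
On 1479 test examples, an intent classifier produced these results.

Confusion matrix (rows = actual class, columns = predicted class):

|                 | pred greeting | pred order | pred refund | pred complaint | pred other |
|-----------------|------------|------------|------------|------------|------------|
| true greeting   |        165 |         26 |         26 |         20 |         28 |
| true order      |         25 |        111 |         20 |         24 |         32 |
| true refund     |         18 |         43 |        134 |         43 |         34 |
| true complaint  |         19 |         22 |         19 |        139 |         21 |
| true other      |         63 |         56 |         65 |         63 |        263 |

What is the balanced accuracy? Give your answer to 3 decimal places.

0.557

Balanced accuracy = mean of per-class recall.
  greeting: recall = 165/265 = 0.6226
  order: recall = 111/212 = 0.5236
  refund: recall = 134/272 = 0.4926
  complaint: recall = 139/220 = 0.6318
  other: recall = 263/510 = 0.5157
Mean = (0.6226 + 0.5236 + 0.4926 + 0.6318 + 0.5157) / 5 = 0.557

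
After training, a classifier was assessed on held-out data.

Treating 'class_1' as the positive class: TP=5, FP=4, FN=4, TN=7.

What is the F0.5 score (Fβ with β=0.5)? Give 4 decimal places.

0.5556

Fβ = (1+β²)·TP / ((1+β²)·TP + β²·FN + FP), with β²=1/4
= 1.25·5 / (1.25·5 + 0.25·4 + 4) = 0.5556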